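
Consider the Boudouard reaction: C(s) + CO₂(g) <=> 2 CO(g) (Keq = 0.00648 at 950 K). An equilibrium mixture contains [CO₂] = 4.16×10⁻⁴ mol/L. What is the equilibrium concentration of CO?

(C is a pure solid — omitted from Keq.)
At equilibrium, Keq = [CO]² / [CO₂] = 0.00648.
([CO])² / (4.16×10⁻⁴) = 0.00648
[CO]² = 2.70×10⁻⁶ ⇒ [CO] = 0.00164 mol/L

[CO] = 0.00164 mol/L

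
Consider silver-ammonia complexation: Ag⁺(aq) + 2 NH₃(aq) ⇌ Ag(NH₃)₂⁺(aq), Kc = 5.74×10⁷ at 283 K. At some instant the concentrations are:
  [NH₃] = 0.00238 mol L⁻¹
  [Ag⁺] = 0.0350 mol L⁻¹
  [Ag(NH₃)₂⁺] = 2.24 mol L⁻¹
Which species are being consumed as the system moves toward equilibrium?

Qc = [Ag(NH₃)₂⁺] / ([Ag⁺]·[NH₃]²) = (2.24) / ((0.0350)·(0.00238)²) = 1.13×10⁷
Qc = 1.13×10⁷ < Kc = 5.74×10⁷: net forward reaction.

Ag⁺, NH₃ (reactants)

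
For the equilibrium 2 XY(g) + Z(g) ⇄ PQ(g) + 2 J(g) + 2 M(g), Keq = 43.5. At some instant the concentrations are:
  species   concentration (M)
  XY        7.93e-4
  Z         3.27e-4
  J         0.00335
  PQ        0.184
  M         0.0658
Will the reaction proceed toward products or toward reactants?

Q = [PQ]·[J]²·[M]² / ([XY]²·[Z]) = (0.184)·(0.00335)²·(0.0658)² / ((7.93e-4)²·(3.27e-4)) = 43.5
Q = 43.5 = Keq, so the system is already at equilibrium.

no net change (already at equilibrium)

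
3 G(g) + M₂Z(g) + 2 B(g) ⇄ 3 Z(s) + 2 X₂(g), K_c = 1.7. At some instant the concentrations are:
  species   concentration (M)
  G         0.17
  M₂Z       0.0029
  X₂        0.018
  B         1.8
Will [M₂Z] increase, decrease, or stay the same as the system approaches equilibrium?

increase

(Z is a pure solid — omitted from Q_c.)
Q_c = [X₂]² / ([G]³·[M₂Z]·[B]²) = (0.018)² / ((0.17)³·(0.0029)·(1.8)²) = 7.0
Q_c = 7.0 > K_c = 1.7: net reverse reaction.
M₂Z is a reactant, so it increases.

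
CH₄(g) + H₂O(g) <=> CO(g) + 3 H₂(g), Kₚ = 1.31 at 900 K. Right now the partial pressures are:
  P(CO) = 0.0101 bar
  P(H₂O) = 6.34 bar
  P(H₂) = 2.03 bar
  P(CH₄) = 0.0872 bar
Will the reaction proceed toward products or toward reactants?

Qₚ = P(CO)·P(H₂)³ / (P(CH₄)·P(H₂O)) = (0.0101)·(2.03)³ / ((0.0872)·(6.34)) = 0.153
Qₚ = 0.153 < Kₚ = 1.31, so the forward reaction proceeds.

to the right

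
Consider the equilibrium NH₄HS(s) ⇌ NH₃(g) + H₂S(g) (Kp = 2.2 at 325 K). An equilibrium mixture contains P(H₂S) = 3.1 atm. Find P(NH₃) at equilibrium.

P(NH₃) = 0.71 atm

(NH₄HS is a pure solid — omitted from Kp.)
At equilibrium, Kp = P(NH₃)·P(H₂S) = 2.2.
(P(NH₃))·(3.1) = 2.2
P(NH₃) = 0.710 = 0.71 atm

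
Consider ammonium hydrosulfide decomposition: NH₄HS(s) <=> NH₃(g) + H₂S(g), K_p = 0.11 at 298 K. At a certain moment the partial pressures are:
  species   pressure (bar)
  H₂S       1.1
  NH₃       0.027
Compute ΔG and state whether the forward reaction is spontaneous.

(NH₄HS is a pure solid — omitted from Q_p.)
Q_p = P(NH₃)·P(H₂S) = (0.027)·(1.1) = 0.0297
ΔG = RT ln(Q_p/K_p) = (8.314 J mol⁻¹ K⁻¹)(298 K) × ln(0.0297/0.11)
   = (2.478 kJ/mol)(-1.309) = -3.24 kJ/mol
ΔG < 0, so the forward reaction is spontaneous (proceeds forward).

ΔG = -3.24 kJ/mol; the forward reaction is spontaneous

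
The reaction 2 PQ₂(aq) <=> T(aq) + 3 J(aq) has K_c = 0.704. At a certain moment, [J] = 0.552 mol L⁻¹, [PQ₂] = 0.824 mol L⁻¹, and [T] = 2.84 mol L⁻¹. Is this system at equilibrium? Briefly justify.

Q_c = [T]·[J]³ / [PQ₂]² = (2.84)·(0.552)³ / (0.824)² = 0.704
Q_c = 0.704 = K_c; the system is at equilibrium.

yes, at equilibrium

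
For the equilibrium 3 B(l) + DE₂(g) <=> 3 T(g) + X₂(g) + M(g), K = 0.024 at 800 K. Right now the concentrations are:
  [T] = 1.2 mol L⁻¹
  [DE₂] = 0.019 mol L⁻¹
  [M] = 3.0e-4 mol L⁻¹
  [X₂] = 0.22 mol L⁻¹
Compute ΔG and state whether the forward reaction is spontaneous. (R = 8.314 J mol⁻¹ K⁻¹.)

ΔG = -9.22 kJ/mol; the forward reaction is spontaneous

(B is a pure liquid — omitted from Q.)
Q = [T]³·[X₂]·[M] / [DE₂] = (1.2)³·(0.22)·(3.0e-4) / (0.019) = 0.00600
ΔG = RT ln(Q/K) = (8.314 J mol⁻¹ K⁻¹)(800 K) × ln(0.00600/0.024)
   = (6.651 kJ/mol)(-1.386) = -9.22 kJ/mol
ΔG < 0, so the forward reaction is spontaneous (proceeds forward).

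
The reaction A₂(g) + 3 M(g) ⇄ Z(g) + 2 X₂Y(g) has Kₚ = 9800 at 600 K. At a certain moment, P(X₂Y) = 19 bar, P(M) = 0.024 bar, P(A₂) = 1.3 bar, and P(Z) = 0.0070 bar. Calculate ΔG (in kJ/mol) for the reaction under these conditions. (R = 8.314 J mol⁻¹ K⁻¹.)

ΔG = 13.3 kJ/mol

Qₚ = P(Z)·P(X₂Y)² / (P(A₂)·P(M)³) = (0.0070)·(19)² / ((1.3)·(0.024)³) = 1.41e5
ΔG = RT ln(Qₚ/Kₚ) = (8.314 J mol⁻¹ K⁻¹)(600 K) × ln(1.41e5/9800)
   = (4.988 kJ/mol)(2.666) = 13.3 kJ/mol
ΔG > 0, so the forward reaction is non-spontaneous (proceeds in reverse).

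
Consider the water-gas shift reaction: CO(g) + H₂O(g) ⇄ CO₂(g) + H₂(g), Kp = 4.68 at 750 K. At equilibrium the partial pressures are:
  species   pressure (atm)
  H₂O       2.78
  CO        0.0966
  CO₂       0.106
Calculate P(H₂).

P(H₂) = 11.9 atm

At equilibrium, Kp = P(CO₂)·P(H₂) / (P(CO)·P(H₂O)) = 4.68.
(0.106)·(P(H₂)) / ((0.0966)·(2.78)) = 4.68
P(H₂) = 11.9 atm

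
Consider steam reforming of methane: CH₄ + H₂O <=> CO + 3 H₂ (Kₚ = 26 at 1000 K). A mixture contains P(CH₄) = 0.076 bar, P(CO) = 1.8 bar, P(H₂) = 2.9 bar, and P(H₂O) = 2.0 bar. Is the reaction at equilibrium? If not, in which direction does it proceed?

Qₚ = P(CO)·P(H₂)³ / (P(CH₄)·P(H₂O)) = (1.8)·(2.9)³ / ((0.076)·(2.0)) = 290
Qₚ = 290 > Kₚ = 26, so the reverse reaction proceeds.

reverse (toward reactants)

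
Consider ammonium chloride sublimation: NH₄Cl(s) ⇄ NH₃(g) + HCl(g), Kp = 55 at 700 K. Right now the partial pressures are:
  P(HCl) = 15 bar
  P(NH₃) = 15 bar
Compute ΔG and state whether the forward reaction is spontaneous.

ΔG = 8.20 kJ/mol; the forward reaction is non-spontaneous

(NH₄Cl is a pure solid — omitted from Qp.)
Qp = P(NH₃)·P(HCl) = (15)·(15) = 225
ΔG = RT ln(Qp/Kp) = (8.314 J mol⁻¹ K⁻¹)(700 K) × ln(225/55)
   = (5.820 kJ/mol)(1.409) = 8.20 kJ/mol
ΔG > 0, so the forward reaction is non-spontaneous (proceeds in reverse).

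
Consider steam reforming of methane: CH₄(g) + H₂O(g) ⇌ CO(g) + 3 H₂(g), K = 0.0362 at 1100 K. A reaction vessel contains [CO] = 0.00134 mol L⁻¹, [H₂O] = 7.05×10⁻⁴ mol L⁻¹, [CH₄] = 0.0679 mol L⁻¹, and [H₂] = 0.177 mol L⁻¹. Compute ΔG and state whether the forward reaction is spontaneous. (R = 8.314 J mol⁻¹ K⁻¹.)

Q = [CO]·[H₂]³ / ([CH₄]·[H₂O]) = (0.00134)·(0.177)³ / ((0.0679)·(7.05×10⁻⁴)) = 0.155
ΔG = RT ln(Q/K) = (8.314 J mol⁻¹ K⁻¹)(1100 K) × ln(0.155/0.0362)
   = (9.145 kJ/mol)(1.454) = 13.3 kJ/mol
ΔG > 0, so the forward reaction is non-spontaneous (proceeds in reverse).

ΔG = 13.3 kJ/mol; the forward reaction is non-spontaneous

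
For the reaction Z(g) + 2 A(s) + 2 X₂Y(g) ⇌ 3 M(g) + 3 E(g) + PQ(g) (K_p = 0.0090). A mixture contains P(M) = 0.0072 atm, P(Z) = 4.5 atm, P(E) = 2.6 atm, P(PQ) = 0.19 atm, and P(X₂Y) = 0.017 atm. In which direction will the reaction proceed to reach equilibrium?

to the right

(A is a pure solid — omitted from Q_p.)
Q_p = P(M)³·P(E)³·P(PQ) / (P(Z)·P(X₂Y)²) = (0.0072)³·(2.6)³·(0.19) / ((4.5)·(0.017)²) = 9.6×10⁻⁴
Q_p = 9.6×10⁻⁴ < K_p = 0.0090, so the forward reaction proceeds.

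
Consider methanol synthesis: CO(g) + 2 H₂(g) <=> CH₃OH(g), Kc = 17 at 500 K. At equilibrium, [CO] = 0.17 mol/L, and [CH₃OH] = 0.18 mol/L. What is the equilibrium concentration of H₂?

At equilibrium, Kc = [CH₃OH] / ([CO]·[H₂]²) = 17.
(0.18) / ((0.17)·([H₂])²) = 17
[H₂]² = 0.0623 ⇒ [H₂] = 0.25 mol/L

[H₂] = 0.25 mol/L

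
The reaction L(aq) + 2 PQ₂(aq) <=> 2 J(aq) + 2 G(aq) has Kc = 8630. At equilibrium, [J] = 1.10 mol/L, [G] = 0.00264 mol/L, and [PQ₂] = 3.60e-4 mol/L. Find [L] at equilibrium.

At equilibrium, Kc = [J]²·[G]² / ([L]·[PQ₂]²) = 8630.
(1.10)²·(0.00264)² / (([L])·(3.60e-4)²) = 8630
[L] = 0.00754 mol/L

[L] = 0.00754 mol/L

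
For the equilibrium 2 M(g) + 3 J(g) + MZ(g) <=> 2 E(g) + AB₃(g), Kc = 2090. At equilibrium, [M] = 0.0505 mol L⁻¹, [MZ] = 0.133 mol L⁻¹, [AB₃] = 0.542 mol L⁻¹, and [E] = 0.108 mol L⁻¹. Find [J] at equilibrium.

At equilibrium, Kc = [E]²·[AB₃] / ([M]²·[J]³·[MZ]) = 2090.
(0.108)²·(0.542) / ((0.0505)²·([J])³·(0.133)) = 2090
[J]³ = 0.00892 ⇒ [J] = 0.207 mol L⁻¹

[J] = 0.207 mol L⁻¹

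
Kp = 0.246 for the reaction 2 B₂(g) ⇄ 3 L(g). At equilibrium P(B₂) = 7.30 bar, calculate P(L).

At equilibrium, Kp = P(L)³ / P(B₂)² = 0.246.
(P(L))³ / (7.30)² = 0.246
P(L)³ = 13.1 ⇒ P(L) = 2.36 bar

P(L) = 2.36 bar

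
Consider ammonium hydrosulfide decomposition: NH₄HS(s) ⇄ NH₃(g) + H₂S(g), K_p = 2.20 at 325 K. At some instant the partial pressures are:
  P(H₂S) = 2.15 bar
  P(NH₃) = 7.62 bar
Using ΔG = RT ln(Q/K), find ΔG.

ΔG = 5.43 kJ/mol

(NH₄HS is a pure solid — omitted from Q_p.)
Q_p = P(NH₃)·P(H₂S) = (7.62)·(2.15) = 16.4
ΔG = RT ln(Q_p/K_p) = (8.314 J mol⁻¹ K⁻¹)(325 K) × ln(16.4/2.20)
   = (2.702 kJ/mol)(2.009) = 5.43 kJ/mol
ΔG > 0, so the forward reaction is non-spontaneous (proceeds in reverse).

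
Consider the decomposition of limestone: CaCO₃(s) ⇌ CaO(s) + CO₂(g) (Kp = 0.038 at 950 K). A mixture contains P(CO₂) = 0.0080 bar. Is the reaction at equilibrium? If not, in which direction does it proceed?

(CaCO₃, CaO are pure solids — omitted from Qp.)
Qp = P(CO₂) = 0.0080
Qp = 0.0080 < Kp = 0.038, so the forward reaction proceeds.

forward (toward products)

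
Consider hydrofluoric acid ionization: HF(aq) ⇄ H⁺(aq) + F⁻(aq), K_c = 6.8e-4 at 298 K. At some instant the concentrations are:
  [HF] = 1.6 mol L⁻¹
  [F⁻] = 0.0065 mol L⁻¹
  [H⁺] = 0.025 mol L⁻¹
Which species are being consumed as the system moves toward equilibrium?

HF (reactants)

Q_c = [H⁺]·[F⁻] / [HF] = (0.025)·(0.0065) / (1.6) = 1.0e-4
Q_c = 1.0e-4 < K_c = 6.8e-4: net forward reaction.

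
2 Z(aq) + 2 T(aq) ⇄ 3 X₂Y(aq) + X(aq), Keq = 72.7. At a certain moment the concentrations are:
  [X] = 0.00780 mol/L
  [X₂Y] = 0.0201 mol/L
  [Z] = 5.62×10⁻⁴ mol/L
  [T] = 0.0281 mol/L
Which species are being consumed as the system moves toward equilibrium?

Q = [X₂Y]³·[X] / ([Z]²·[T]²) = (0.0201)³·(0.00780) / ((5.62×10⁻⁴)²·(0.0281)²) = 254
Q = 254 > Keq = 72.7: net reverse reaction.

X₂Y, X (products)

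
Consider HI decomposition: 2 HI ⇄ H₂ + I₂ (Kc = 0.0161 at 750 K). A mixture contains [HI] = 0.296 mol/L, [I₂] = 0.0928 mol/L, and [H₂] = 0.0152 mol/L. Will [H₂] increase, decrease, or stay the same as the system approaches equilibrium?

stay the same

Qc = [H₂]·[I₂] / [HI]² = (0.0152)·(0.0928) / (0.296)² = 0.0161
Qc = 0.0161 = Kc; the system is at equilibrium.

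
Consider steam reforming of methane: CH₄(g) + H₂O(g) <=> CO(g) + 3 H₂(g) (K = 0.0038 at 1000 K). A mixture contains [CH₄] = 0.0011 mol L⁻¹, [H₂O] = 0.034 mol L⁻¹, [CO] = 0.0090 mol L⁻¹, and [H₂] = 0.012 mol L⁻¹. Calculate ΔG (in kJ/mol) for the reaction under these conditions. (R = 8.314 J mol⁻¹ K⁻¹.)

ΔG = -18.4 kJ/mol

Q = [CO]·[H₂]³ / ([CH₄]·[H₂O]) = (0.0090)·(0.012)³ / ((0.0011)·(0.034)) = 4.16e-4
ΔG = RT ln(Q/K) = (8.314 J mol⁻¹ K⁻¹)(1000 K) × ln(4.16e-4/0.0038)
   = (8.314 kJ/mol)(-2.212) = -18.4 kJ/mol
ΔG < 0, so the forward reaction is spontaneous (proceeds forward).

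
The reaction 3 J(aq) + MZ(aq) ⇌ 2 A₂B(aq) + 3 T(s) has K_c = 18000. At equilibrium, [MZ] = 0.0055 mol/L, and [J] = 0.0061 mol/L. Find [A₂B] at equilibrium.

[A₂B] = 0.0047 mol/L

(T is a pure solid — omitted from K_c.)
At equilibrium, K_c = [A₂B]² / ([J]³·[MZ]) = 18000.
([A₂B])² / ((0.0061)³·(0.0055)) = 18000
[A₂B]² = 2.25e-5 ⇒ [A₂B] = 0.0047 mol/L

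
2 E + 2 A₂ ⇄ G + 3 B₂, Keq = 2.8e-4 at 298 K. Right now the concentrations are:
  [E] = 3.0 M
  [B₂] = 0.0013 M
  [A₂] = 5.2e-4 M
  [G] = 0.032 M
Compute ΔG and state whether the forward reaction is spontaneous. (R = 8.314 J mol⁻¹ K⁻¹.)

Q = [G]·[B₂]³ / ([E]²·[A₂]²) = (0.032)·(0.0013)³ / ((3.0)²·(5.2e-4)²) = 2.89e-5
ΔG = RT ln(Q/Keq) = (8.314 J mol⁻¹ K⁻¹)(298 K) × ln(2.89e-5/2.8e-4)
   = (2.478 kJ/mol)(-2.271) = -5.63 kJ/mol
ΔG < 0, so the forward reaction is spontaneous (proceeds forward).

ΔG = -5.63 kJ/mol; the forward reaction is spontaneous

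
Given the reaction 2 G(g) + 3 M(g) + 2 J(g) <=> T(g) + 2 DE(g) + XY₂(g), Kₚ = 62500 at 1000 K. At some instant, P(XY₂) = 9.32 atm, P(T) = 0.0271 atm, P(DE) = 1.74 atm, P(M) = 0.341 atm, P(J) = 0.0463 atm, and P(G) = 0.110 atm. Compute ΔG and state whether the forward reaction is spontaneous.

ΔG = 20.6 kJ/mol; the forward reaction is non-spontaneous

Qₚ = P(T)·P(DE)²·P(XY₂) / (P(G)²·P(M)³·P(J)²) = (0.0271)·(1.74)²·(9.32) / ((0.110)²·(0.341)³·(0.0463)²) = 7.43×10⁵
ΔG = RT ln(Qₚ/Kₚ) = (8.314 J mol⁻¹ K⁻¹)(1000 K) × ln(7.43×10⁵/62500)
   = (8.314 kJ/mol)(2.476) = 20.6 kJ/mol
ΔG > 0, so the forward reaction is non-spontaneous (proceeds in reverse).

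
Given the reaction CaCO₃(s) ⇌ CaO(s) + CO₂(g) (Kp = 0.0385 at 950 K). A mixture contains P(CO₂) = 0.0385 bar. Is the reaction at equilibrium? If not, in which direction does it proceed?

neither direction; the system is at equilibrium

(CaCO₃, CaO are pure solids — omitted from Qp.)
Qp = P(CO₂) = 0.0385
Qp = 0.0385 = Kp, so the system is already at equilibrium.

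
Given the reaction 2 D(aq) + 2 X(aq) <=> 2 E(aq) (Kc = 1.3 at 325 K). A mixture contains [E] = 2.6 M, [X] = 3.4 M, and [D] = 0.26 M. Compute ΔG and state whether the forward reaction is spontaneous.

Qc = [E]² / ([D]²·[X]²) = (2.6)² / ((0.26)²·(3.4)²) = 8.65
ΔG = RT ln(Qc/Kc) = (8.314 J mol⁻¹ K⁻¹)(325 K) × ln(8.65/1.3)
   = (2.702 kJ/mol)(1.895) = 5.12 kJ/mol
ΔG > 0, so the forward reaction is non-spontaneous (proceeds in reverse).

ΔG = 5.12 kJ/mol; the forward reaction is non-spontaneous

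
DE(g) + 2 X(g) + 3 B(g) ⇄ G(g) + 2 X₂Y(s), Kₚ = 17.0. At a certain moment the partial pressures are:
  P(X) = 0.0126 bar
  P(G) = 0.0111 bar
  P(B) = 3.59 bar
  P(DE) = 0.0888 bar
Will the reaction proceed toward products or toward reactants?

neither direction; the system is at equilibrium

(X₂Y is a pure solid — omitted from Qₚ.)
Qₚ = P(G) / (P(DE)·P(X)²·P(B)³) = (0.0111) / ((0.0888)·(0.0126)²·(3.59)³) = 17.0
Qₚ = 17.0 = Kₚ, so the system is already at equilibrium.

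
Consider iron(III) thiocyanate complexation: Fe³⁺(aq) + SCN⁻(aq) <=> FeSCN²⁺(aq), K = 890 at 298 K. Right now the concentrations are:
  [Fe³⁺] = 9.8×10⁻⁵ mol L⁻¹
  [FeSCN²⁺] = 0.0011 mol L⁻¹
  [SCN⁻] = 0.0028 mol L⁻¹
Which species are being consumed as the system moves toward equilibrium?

FeSCN²⁺ (products)

Q = [FeSCN²⁺] / ([Fe³⁺]·[SCN⁻]) = (0.0011) / ((9.8×10⁻⁵)·(0.0028)) = 4000
Q = 4000 > K = 890: net reverse reaction.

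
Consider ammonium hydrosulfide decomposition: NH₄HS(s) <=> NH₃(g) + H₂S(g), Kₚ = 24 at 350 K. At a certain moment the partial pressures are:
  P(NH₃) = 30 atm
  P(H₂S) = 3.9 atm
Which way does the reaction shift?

to the left

(NH₄HS is a pure solid — omitted from Qₚ.)
Qₚ = P(NH₃)·P(H₂S) = (30)·(3.9) = 120
Qₚ = 120 > Kₚ = 24, so the reverse reaction proceeds.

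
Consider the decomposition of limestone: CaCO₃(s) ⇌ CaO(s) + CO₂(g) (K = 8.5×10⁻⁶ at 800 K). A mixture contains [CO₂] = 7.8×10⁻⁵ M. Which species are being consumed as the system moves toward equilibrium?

CaO, CO₂ (products)

(CaCO₃, CaO are pure solids — omitted from Q.)
Q = [CO₂] = 7.8×10⁻⁵
Q = 7.8×10⁻⁵ > K = 8.5×10⁻⁶: net reverse reaction.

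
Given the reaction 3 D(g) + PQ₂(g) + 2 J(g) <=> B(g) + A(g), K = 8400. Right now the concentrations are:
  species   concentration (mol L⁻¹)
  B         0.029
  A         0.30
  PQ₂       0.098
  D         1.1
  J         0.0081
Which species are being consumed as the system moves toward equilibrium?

D, PQ₂, J (reactants)

Q = [B]·[A] / ([D]³·[PQ₂]·[J]²) = (0.029)·(0.30) / ((1.1)³·(0.098)·(0.0081)²) = 1000
Q = 1000 < K = 8400: net forward reaction.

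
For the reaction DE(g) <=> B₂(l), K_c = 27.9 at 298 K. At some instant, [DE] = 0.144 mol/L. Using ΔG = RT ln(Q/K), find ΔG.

(B₂ is a pure liquid — omitted from Q_c.)
Q_c = 1 / [DE] = 1 / (0.144) = 6.94
ΔG = RT ln(Q_c/K_c) = (8.314 J mol⁻¹ K⁻¹)(298 K) × ln(6.94/27.9)
   = (2.478 kJ/mol)(-1.391) = -3.45 kJ/mol
ΔG < 0, so the forward reaction is spontaneous (proceeds forward).

ΔG = -3.45 kJ/mol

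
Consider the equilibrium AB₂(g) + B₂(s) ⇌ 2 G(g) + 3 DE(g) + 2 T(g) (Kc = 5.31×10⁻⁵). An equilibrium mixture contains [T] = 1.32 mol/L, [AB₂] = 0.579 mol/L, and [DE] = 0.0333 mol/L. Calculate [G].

(B₂ is a pure solid — omitted from Kc.)
At equilibrium, Kc = [G]²·[DE]³·[T]² / [AB₂] = 5.31×10⁻⁵.
([G])²·(0.0333)³·(1.32)² / (0.579) = 5.31×10⁻⁵
[G]² = 0.478 ⇒ [G] = 0.691 mol/L

[G] = 0.691 mol/L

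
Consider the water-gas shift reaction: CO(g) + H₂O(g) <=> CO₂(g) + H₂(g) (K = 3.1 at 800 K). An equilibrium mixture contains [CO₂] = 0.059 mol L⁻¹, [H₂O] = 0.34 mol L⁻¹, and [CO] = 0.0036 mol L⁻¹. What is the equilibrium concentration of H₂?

At equilibrium, K = [CO₂]·[H₂] / ([CO]·[H₂O]) = 3.1.
(0.059)·([H₂]) / ((0.0036)·(0.34)) = 3.1
[H₂] = 0.0643 = 0.064 mol L⁻¹

[H₂] = 0.064 mol L⁻¹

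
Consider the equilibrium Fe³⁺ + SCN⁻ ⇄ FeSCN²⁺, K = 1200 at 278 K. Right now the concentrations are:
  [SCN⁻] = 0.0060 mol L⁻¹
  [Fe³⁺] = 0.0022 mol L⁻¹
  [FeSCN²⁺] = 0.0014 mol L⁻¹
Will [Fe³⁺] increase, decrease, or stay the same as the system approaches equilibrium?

decrease

Q = [FeSCN²⁺] / ([Fe³⁺]·[SCN⁻]) = (0.0014) / ((0.0022)·(0.0060)) = 110
Q = 110 < K = 1200: net forward reaction.
Fe³⁺ is a reactant, so it decreases.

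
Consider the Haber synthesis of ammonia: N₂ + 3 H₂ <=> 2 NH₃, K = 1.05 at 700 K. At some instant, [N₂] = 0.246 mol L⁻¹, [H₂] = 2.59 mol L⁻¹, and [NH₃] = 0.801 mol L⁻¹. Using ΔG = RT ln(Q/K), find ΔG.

Q = [NH₃]² / ([N₂]·[H₂]³) = (0.801)² / ((0.246)·(2.59)³) = 0.150
ΔG = RT ln(Q/K) = (8.314 J mol⁻¹ K⁻¹)(700 K) × ln(0.150/1.05)
   = (5.820 kJ/mol)(-1.946) = -11.3 kJ/mol
ΔG < 0, so the forward reaction is spontaneous (proceeds forward).

ΔG = -11.3 kJ/mol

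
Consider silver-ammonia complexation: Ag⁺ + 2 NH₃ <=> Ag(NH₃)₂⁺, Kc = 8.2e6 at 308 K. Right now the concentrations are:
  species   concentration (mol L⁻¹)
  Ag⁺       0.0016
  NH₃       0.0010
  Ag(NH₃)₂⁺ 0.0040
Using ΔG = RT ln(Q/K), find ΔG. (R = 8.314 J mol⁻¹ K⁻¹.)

ΔG = -3.04 kJ/mol

Qc = [Ag(NH₃)₂⁺] / ([Ag⁺]·[NH₃]²) = (0.0040) / ((0.0016)·(0.0010)²) = 2.50e6
ΔG = RT ln(Qc/Kc) = (8.314 J mol⁻¹ K⁻¹)(308 K) × ln(2.50e6/8.2e6)
   = (2.561 kJ/mol)(-1.188) = -3.04 kJ/mol
ΔG < 0, so the forward reaction is spontaneous (proceeds forward).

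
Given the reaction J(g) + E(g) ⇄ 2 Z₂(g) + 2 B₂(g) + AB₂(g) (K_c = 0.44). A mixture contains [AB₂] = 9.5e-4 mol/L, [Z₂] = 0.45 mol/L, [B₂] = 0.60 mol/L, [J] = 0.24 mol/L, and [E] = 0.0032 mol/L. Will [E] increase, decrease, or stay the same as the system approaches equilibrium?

Q_c = [Z₂]²·[B₂]²·[AB₂] / ([J]·[E]) = (0.45)²·(0.60)²·(9.5e-4) / ((0.24)·(0.0032)) = 0.090
Q_c = 0.090 < K_c = 0.44: net forward reaction.
E is a reactant, so it decreases.

decrease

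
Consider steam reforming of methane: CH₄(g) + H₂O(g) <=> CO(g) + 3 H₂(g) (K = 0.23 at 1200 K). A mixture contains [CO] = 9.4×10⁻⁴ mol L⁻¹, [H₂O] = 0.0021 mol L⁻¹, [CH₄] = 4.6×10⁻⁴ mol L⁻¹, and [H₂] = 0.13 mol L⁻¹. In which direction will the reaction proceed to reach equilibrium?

Q = [CO]·[H₂]³ / ([CH₄]·[H₂O]) = (9.4×10⁻⁴)·(0.13)³ / ((4.6×10⁻⁴)·(0.0021)) = 2.1
Q = 2.1 > K = 0.23, so the reverse reaction proceeds.

toward reactants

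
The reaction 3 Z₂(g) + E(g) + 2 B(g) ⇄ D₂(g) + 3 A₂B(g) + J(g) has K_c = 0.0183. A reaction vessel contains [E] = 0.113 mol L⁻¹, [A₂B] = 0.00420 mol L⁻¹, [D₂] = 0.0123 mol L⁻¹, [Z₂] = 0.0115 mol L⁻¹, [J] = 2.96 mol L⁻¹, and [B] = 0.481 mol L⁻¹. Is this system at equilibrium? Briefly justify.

no; Q > K, reaction proceeds in reverse

Q_c = [D₂]·[A₂B]³·[J] / ([Z₂]³·[E]·[B]²) = (0.0123)·(0.00420)³·(2.96) / ((0.0115)³·(0.113)·(0.481)²) = 0.0678
Q_c = 0.0678 > K_c = 0.0183: net reverse reaction.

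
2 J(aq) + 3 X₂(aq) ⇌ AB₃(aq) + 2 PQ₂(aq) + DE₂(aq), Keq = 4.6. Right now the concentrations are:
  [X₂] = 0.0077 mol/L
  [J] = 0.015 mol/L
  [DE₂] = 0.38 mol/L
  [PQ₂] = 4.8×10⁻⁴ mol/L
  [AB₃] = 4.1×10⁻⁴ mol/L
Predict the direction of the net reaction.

Q = [AB₃]·[PQ₂]²·[DE₂] / ([J]²·[X₂]³) = (4.1×10⁻⁴)·(4.8×10⁻⁴)²·(0.38) / ((0.015)²·(0.0077)³) = 0.35
Q = 0.35 < Keq = 4.6, so the forward reaction proceeds.

forward (toward products)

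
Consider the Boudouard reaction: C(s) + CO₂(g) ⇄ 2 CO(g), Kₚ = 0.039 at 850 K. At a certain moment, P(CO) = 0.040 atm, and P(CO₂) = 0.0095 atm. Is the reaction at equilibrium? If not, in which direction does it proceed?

(C is a pure solid — omitted from Qₚ.)
Qₚ = P(CO)² / P(CO₂) = (0.040)² / (0.0095) = 0.17
Qₚ = 0.17 > Kₚ = 0.039, so the reverse reaction proceeds.

toward reactants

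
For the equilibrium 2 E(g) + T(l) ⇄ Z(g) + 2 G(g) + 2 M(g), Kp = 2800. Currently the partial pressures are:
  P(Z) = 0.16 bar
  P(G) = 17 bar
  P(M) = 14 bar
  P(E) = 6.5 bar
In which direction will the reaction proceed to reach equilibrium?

(T is a pure liquid — omitted from Qp.)
Qp = P(Z)·P(G)²·P(M)² / P(E)² = (0.16)·(17)²·(14)² / (6.5)² = 210
Qp = 210 < Kp = 2800, so the forward reaction proceeds.

toward products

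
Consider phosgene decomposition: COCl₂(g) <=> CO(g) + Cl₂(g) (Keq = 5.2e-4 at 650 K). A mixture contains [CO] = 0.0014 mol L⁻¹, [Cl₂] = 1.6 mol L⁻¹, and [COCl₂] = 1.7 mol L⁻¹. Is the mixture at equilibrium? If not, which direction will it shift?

no; Q > K, reaction proceeds in reverse

Q = [CO]·[Cl₂] / [COCl₂] = (0.0014)·(1.6) / (1.7) = 0.0013
Q = 0.0013 > Keq = 5.2e-4: net reverse reaction.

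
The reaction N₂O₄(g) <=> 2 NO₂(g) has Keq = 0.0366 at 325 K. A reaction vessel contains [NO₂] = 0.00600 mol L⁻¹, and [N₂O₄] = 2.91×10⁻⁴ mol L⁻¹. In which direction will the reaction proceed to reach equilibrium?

Q = [NO₂]² / [N₂O₄] = (0.00600)² / (2.91×10⁻⁴) = 0.124
Q = 0.124 > Keq = 0.0366, so the reverse reaction proceeds.

in the reverse direction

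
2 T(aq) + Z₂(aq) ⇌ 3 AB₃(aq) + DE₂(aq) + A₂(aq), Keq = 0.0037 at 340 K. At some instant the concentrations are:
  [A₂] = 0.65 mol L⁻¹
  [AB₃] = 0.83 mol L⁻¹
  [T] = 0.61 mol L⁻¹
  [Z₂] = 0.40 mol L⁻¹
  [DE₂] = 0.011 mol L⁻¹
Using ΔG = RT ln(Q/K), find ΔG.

Q = [AB₃]³·[DE₂]·[A₂] / ([T]²·[Z₂]) = (0.83)³·(0.011)·(0.65) / ((0.61)²·(0.40)) = 0.0275
ΔG = RT ln(Q/Keq) = (8.314 J mol⁻¹ K⁻¹)(340 K) × ln(0.0275/0.0037)
   = (2.827 kJ/mol)(2.006) = 5.67 kJ/mol
ΔG > 0, so the forward reaction is non-spontaneous (proceeds in reverse).

ΔG = 5.67 kJ/mol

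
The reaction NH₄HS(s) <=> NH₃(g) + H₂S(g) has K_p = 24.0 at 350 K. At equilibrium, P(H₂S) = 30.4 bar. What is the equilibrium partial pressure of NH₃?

(NH₄HS is a pure solid — omitted from K_p.)
At equilibrium, K_p = P(NH₃)·P(H₂S) = 24.0.
(P(NH₃))·(30.4) = 24.0
P(NH₃) = 0.789 bar

P(NH₃) = 0.789 bar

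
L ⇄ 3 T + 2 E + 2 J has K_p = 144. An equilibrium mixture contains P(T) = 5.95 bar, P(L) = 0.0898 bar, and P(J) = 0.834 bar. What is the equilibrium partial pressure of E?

P(E) = 0.297 bar

At equilibrium, K_p = P(T)³·P(E)²·P(J)² / P(L) = 144.
(5.95)³·(P(E))²·(0.834)² / (0.0898) = 144
P(E)² = 0.0883 ⇒ P(E) = 0.297 bar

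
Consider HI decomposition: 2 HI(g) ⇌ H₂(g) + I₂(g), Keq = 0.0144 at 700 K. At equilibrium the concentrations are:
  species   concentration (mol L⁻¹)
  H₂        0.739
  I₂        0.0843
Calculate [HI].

At equilibrium, Keq = [H₂]·[I₂] / [HI]² = 0.0144.
(0.739)·(0.0843) / ([HI])² = 0.0144
[HI]² = 4.33 ⇒ [HI] = 2.08 mol L⁻¹

[HI] = 2.08 mol L⁻¹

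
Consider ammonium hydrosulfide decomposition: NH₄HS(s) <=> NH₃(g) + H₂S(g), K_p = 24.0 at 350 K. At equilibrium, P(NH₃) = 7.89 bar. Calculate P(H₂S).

P(H₂S) = 3.04 bar

(NH₄HS is a pure solid — omitted from K_p.)
At equilibrium, K_p = P(NH₃)·P(H₂S) = 24.0.
(7.89)·(P(H₂S)) = 24.0
P(H₂S) = 3.04 bar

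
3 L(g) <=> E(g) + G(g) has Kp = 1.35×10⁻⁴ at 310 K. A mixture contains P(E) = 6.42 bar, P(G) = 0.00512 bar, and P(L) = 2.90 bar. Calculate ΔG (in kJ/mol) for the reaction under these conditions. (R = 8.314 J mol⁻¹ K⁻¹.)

Qp = P(E)·P(G) / P(L)³ = (6.42)·(0.00512) / (2.90)³ = 0.00135
ΔG = RT ln(Qp/Kp) = (8.314 J mol⁻¹ K⁻¹)(310 K) × ln(0.00135/1.35×10⁻⁴)
   = (2.577 kJ/mol)(2.303) = 5.93 kJ/mol
ΔG > 0, so the forward reaction is non-spontaneous (proceeds in reverse).

ΔG = 5.93 kJ/mol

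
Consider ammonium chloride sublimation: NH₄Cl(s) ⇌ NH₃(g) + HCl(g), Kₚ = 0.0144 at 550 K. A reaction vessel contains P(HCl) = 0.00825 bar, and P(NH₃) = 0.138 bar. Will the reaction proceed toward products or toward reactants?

forward (toward products)

(NH₄Cl is a pure solid — omitted from Qₚ.)
Qₚ = P(NH₃)·P(HCl) = (0.138)·(0.00825) = 0.00114
Qₚ = 0.00114 < Kₚ = 0.0144, so the forward reaction proceeds.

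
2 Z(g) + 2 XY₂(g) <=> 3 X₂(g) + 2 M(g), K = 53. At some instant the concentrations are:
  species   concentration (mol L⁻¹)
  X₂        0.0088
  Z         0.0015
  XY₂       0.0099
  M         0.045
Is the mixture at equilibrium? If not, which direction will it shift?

no; Q < K, reaction proceeds forward

Q = [X₂]³·[M]² / ([Z]²·[XY₂]²) = (0.0088)³·(0.045)² / ((0.0015)²·(0.0099)²) = 6.3
Q = 6.3 < K = 53: net forward reaction.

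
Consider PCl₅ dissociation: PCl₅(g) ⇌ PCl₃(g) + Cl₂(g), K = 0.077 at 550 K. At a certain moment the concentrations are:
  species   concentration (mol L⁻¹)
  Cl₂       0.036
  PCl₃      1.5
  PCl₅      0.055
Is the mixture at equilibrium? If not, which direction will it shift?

Q = [PCl₃]·[Cl₂] / [PCl₅] = (1.5)·(0.036) / (0.055) = 0.98
Q = 0.98 > K = 0.077: net reverse reaction.

no; Q > K, reaction proceeds in reverse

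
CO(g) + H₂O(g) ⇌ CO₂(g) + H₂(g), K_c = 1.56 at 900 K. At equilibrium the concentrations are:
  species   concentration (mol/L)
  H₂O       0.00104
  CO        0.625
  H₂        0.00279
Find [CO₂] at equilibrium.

At equilibrium, K_c = [CO₂]·[H₂] / ([CO]·[H₂O]) = 1.56.
([CO₂])·(0.00279) / ((0.625)·(0.00104)) = 1.56
[CO₂] = 0.363 mol/L

[CO₂] = 0.363 mol/L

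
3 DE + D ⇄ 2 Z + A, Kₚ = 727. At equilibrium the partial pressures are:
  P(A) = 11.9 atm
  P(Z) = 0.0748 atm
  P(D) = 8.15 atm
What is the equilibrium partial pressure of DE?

P(DE) = 0.0224 atm

At equilibrium, Kₚ = P(Z)²·P(A) / (P(DE)³·P(D)) = 727.
(0.0748)²·(11.9) / ((P(DE))³·(8.15)) = 727
P(DE)³ = 1.12×10⁻⁵ ⇒ P(DE) = 0.0224 atm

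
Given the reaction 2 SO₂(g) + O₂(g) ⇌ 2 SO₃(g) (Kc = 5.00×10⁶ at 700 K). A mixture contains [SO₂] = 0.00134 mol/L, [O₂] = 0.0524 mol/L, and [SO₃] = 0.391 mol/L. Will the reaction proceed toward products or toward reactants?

in the forward direction

Qc = [SO₃]² / ([SO₂]²·[O₂]) = (0.391)² / ((0.00134)²·(0.0524)) = 1.62×10⁶
Qc = 1.62×10⁶ < Kc = 5.00×10⁶, so the forward reaction proceeds.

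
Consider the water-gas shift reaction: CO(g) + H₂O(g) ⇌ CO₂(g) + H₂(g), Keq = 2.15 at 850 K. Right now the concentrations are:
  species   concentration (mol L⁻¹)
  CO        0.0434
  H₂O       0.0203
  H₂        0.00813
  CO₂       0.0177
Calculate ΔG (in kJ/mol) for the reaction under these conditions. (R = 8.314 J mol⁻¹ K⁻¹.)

Q = [CO₂]·[H₂] / ([CO]·[H₂O]) = (0.0177)·(0.00813) / ((0.0434)·(0.0203)) = 0.163
ΔG = RT ln(Q/Keq) = (8.314 J mol⁻¹ K⁻¹)(850 K) × ln(0.163/2.15)
   = (7.067 kJ/mol)(-2.579) = -18.2 kJ/mol
ΔG < 0, so the forward reaction is spontaneous (proceeds forward).

ΔG = -18.2 kJ/mol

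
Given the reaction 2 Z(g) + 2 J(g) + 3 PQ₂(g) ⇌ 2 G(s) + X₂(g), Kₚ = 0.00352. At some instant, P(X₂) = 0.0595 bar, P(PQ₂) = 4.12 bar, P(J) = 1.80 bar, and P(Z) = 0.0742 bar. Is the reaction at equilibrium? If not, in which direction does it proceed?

(G is a pure solid — omitted from Qₚ.)
Qₚ = P(X₂) / (P(Z)²·P(J)²·P(PQ₂)³) = (0.0595) / ((0.0742)²·(1.80)²·(4.12)³) = 0.0477
Qₚ = 0.0477 > Kₚ = 0.00352, so the reverse reaction proceeds.

reverse (toward reactants)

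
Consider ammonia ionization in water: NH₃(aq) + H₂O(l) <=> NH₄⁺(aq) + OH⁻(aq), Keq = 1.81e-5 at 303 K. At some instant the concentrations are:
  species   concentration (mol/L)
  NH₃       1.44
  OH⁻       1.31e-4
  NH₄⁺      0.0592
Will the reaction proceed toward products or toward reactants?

in the forward direction

(H₂O is a pure liquid — omitted from Q.)
Q = [NH₄⁺]·[OH⁻] / [NH₃] = (0.0592)·(1.31e-4) / (1.44) = 5.39e-6
Q = 5.39e-6 < Keq = 1.81e-5, so the forward reaction proceeds.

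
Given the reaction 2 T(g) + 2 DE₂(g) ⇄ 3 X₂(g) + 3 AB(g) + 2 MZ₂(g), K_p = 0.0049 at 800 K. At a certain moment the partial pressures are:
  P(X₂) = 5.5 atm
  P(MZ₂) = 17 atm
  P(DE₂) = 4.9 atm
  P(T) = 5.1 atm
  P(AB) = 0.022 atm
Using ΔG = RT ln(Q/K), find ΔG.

Q_p = P(X₂)³·P(AB)³·P(MZ₂)² / (P(T)²·P(DE₂)²) = (5.5)³·(0.022)³·(17)² / ((5.1)²·(4.9)²) = 8.20×10⁻⁴
ΔG = RT ln(Q_p/K_p) = (8.314 J mol⁻¹ K⁻¹)(800 K) × ln(8.20×10⁻⁴/0.0049)
   = (6.651 kJ/mol)(-1.788) = -11.9 kJ/mol
ΔG < 0, so the forward reaction is spontaneous (proceeds forward).

ΔG = -11.9 kJ/mol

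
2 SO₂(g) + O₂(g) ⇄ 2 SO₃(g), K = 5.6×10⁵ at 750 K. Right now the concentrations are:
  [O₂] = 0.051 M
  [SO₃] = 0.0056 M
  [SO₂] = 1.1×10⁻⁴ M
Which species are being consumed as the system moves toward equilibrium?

SO₂, O₂ (reactants)

Q = [SO₃]² / ([SO₂]²·[O₂]) = (0.0056)² / ((1.1×10⁻⁴)²·(0.051)) = 51000
Q = 51000 < K = 5.6×10⁵: net forward reaction.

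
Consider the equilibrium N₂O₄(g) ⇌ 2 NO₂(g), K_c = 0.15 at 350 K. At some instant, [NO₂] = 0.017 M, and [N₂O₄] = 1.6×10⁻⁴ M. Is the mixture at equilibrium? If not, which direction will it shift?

Q_c = [NO₂]² / [N₂O₄] = (0.017)² / (1.6×10⁻⁴) = 1.8
Q_c = 1.8 > K_c = 0.15: net reverse reaction.

no; Q > K, reaction proceeds in reverse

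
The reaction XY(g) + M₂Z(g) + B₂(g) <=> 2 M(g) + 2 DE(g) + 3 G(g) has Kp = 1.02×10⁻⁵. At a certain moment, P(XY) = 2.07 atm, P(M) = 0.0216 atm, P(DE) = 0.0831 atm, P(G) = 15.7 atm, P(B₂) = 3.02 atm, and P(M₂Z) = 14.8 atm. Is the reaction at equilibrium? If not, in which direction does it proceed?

toward reactants

Qp = P(M)²·P(DE)²·P(G)³ / (P(XY)·P(M₂Z)·P(B₂)) = (0.0216)²·(0.0831)²·(15.7)³ / ((2.07)·(14.8)·(3.02)) = 1.35×10⁻⁴
Qp = 1.35×10⁻⁴ > Kp = 1.02×10⁻⁵, so the reverse reaction proceeds.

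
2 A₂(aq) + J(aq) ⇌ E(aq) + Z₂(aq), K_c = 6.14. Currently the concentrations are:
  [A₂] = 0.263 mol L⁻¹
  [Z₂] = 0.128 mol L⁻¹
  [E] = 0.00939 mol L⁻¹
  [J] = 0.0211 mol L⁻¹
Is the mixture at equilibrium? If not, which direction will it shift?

no; Q < K, reaction proceeds forward

Q_c = [E]·[Z₂] / ([A₂]²·[J]) = (0.00939)·(0.128) / ((0.263)²·(0.0211)) = 0.824
Q_c = 0.824 < K_c = 6.14: net forward reaction.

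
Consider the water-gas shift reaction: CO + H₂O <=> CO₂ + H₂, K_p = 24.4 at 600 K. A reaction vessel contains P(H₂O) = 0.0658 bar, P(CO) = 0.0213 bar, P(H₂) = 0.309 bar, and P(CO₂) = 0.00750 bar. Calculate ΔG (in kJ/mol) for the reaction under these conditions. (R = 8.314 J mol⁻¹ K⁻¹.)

Q_p = P(CO₂)·P(H₂) / (P(CO)·P(H₂O)) = (0.00750)·(0.309) / ((0.0213)·(0.0658)) = 1.65
ΔG = RT ln(Q_p/K_p) = (8.314 J mol⁻¹ K⁻¹)(600 K) × ln(1.65/24.4)
   = (4.988 kJ/mol)(-2.694) = -13.4 kJ/mol
ΔG < 0, so the forward reaction is spontaneous (proceeds forward).

ΔG = -13.4 kJ/mol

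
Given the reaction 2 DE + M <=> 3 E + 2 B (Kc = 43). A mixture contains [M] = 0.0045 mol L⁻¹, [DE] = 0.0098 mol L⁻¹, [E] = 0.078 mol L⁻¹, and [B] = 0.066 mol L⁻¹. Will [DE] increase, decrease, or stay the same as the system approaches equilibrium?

Qc = [E]³·[B]² / ([DE]²·[M]) = (0.078)³·(0.066)² / ((0.0098)²·(0.0045)) = 4.8
Qc = 4.8 < Kc = 43: net forward reaction.
DE is a reactant, so it decreases.

decrease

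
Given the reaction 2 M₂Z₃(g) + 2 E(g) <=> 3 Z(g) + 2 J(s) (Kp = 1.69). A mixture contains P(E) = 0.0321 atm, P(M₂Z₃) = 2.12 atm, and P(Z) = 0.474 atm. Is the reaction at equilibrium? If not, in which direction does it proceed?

to the left

(J is a pure solid — omitted from Qp.)
Qp = P(Z)³ / (P(M₂Z₃)²·P(E)²) = (0.474)³ / ((2.12)²·(0.0321)²) = 23.0
Qp = 23.0 > Kp = 1.69, so the reverse reaction proceeds.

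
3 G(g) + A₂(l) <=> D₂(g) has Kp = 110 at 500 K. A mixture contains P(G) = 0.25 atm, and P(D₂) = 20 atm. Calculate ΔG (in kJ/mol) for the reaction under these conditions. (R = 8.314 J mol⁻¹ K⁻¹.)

ΔG = 10.2 kJ/mol

(A₂ is a pure liquid — omitted from Qp.)
Qp = P(D₂) / P(G)³ = (20) / (0.25)³ = 1280
ΔG = RT ln(Qp/Kp) = (8.314 J mol⁻¹ K⁻¹)(500 K) × ln(1280/110)
   = (4.157 kJ/mol)(2.454) = 10.2 kJ/mol
ΔG > 0, so the forward reaction is non-spontaneous (proceeds in reverse).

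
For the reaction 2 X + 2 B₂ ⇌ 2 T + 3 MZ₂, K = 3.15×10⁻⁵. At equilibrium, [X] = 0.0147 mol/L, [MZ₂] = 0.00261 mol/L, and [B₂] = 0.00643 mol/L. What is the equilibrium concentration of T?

At equilibrium, K = [T]²·[MZ₂]³ / ([X]²·[B₂]²) = 3.15×10⁻⁵.
([T])²·(0.00261)³ / ((0.0147)²·(0.00643)²) = 3.15×10⁻⁵
[T]² = 1.58×10⁻⁵ ⇒ [T] = 0.00398 mol/L

[T] = 0.00398 mol/L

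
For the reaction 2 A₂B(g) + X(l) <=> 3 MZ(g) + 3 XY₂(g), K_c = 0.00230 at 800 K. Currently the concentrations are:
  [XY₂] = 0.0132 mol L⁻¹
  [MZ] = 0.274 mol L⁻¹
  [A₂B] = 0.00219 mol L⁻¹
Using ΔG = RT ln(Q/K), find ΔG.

ΔG = 9.68 kJ/mol

(X is a pure liquid — omitted from Q_c.)
Q_c = [MZ]³·[XY₂]³ / [A₂B]² = (0.274)³·(0.0132)³ / (0.00219)² = 0.00986
ΔG = RT ln(Q_c/K_c) = (8.314 J mol⁻¹ K⁻¹)(800 K) × ln(0.00986/0.00230)
   = (6.651 kJ/mol)(1.456) = 9.68 kJ/mol
ΔG > 0, so the forward reaction is non-spontaneous (proceeds in reverse).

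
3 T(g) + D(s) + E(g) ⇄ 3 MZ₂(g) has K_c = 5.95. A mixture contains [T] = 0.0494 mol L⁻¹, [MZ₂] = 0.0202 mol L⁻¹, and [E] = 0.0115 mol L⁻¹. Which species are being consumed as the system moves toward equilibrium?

none (at equilibrium)

(D is a pure solid — omitted from Q_c.)
Q_c = [MZ₂]³ / ([T]³·[E]) = (0.0202)³ / ((0.0494)³·(0.0115)) = 5.95
Q_c = 5.95 = K_c; the system is at equilibrium.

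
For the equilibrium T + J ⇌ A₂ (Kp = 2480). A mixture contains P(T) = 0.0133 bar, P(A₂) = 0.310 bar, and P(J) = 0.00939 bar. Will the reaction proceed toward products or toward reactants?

Qp = P(A₂) / (P(T)·P(J)) = (0.310) / ((0.0133)·(0.00939)) = 2480
Qp = 2480 = Kp, so the system is already at equilibrium.

at equilibrium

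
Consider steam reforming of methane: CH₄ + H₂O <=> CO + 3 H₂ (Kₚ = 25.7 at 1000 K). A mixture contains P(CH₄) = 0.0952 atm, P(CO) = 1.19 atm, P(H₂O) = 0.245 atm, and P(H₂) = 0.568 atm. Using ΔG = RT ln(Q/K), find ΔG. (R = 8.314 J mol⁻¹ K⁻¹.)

ΔG = -8.41 kJ/mol

Qₚ = P(CO)·P(H₂)³ / (P(CH₄)·P(H₂O)) = (1.19)·(0.568)³ / ((0.0952)·(0.245)) = 9.35
ΔG = RT ln(Qₚ/Kₚ) = (8.314 J mol⁻¹ K⁻¹)(1000 K) × ln(9.35/25.7)
   = (8.314 kJ/mol)(-1.011) = -8.41 kJ/mol
ΔG < 0, so the forward reaction is spontaneous (proceeds forward).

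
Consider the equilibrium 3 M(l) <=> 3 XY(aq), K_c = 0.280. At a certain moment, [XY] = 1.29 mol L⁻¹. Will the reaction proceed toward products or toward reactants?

(M is a pure liquid — omitted from Q_c.)
Q_c = [XY]³ = (1.29)³ = 2.15
Q_c = 2.15 > K_c = 0.280, so the reverse reaction proceeds.

reverse (toward reactants)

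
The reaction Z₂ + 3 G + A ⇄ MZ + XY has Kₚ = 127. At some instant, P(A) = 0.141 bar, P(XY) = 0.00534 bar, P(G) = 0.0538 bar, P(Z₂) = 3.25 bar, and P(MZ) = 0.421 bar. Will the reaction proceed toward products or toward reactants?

in the forward direction

Qₚ = P(MZ)·P(XY) / (P(Z₂)·P(G)³·P(A)) = (0.421)·(0.00534) / ((3.25)·(0.0538)³·(0.141)) = 31.5
Qₚ = 31.5 < Kₚ = 127, so the forward reaction proceeds.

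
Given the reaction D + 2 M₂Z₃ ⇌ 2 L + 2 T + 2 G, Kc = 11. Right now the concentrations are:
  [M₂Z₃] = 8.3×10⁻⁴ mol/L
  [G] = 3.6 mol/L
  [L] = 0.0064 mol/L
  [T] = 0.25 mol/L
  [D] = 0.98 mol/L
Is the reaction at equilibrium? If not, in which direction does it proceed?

Qc = [L]²·[T]²·[G]² / ([D]·[M₂Z₃]²) = (0.0064)²·(0.25)²·(3.6)² / ((0.98)·(8.3×10⁻⁴)²) = 49
Qc = 49 > Kc = 11, so the reverse reaction proceeds.

in the reverse direction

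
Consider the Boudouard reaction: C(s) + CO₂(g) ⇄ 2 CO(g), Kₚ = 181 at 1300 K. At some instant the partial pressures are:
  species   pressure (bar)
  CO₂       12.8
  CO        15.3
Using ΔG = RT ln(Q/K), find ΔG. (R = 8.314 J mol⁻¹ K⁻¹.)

ΔG = -24.8 kJ/mol

(C is a pure solid — omitted from Qₚ.)
Qₚ = P(CO)² / P(CO₂) = (15.3)² / (12.8) = 18.3
ΔG = RT ln(Qₚ/Kₚ) = (8.314 J mol⁻¹ K⁻¹)(1300 K) × ln(18.3/181)
   = (10.81 kJ/mol)(-2.292) = -24.8 kJ/mol
ΔG < 0, so the forward reaction is spontaneous (proceeds forward).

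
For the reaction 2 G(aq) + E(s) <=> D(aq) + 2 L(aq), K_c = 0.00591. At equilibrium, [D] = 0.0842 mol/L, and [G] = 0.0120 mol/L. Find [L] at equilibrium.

(E is a pure solid — omitted from K_c.)
At equilibrium, K_c = [D]·[L]² / [G]² = 0.00591.
(0.0842)·([L])² / (0.0120)² = 0.00591
[L]² = 1.01×10⁻⁵ ⇒ [L] = 0.00318 mol/L

[L] = 0.00318 mol/L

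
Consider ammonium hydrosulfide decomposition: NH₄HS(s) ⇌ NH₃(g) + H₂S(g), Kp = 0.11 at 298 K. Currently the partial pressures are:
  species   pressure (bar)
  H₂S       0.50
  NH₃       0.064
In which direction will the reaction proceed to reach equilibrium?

(NH₄HS is a pure solid — omitted from Qp.)
Qp = P(NH₃)·P(H₂S) = (0.064)·(0.50) = 0.032
Qp = 0.032 < Kp = 0.11, so the forward reaction proceeds.

to the right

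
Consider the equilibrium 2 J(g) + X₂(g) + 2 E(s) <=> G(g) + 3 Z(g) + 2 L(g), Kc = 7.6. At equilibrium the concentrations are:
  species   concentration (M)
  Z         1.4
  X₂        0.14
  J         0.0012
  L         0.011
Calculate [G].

(E is a pure solid — omitted from Kc.)
At equilibrium, Kc = [G]·[Z]³·[L]² / ([J]²·[X₂]) = 7.6.
([G])·(1.4)³·(0.011)² / ((0.0012)²·(0.14)) = 7.6
[G] = 0.00461 = 0.0046 M

[G] = 0.0046 M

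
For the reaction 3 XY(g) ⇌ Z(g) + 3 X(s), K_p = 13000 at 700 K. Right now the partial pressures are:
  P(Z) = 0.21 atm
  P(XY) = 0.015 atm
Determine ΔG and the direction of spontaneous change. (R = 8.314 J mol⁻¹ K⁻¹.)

ΔG = 9.11 kJ/mol; the forward reaction is non-spontaneous

(X is a pure solid — omitted from Q_p.)
Q_p = P(Z) / P(XY)³ = (0.21) / (0.015)³ = 62200
ΔG = RT ln(Q_p/K_p) = (8.314 J mol⁻¹ K⁻¹)(700 K) × ln(62200/13000)
   = (5.820 kJ/mol)(1.565) = 9.11 kJ/mol
ΔG > 0, so the forward reaction is non-spontaneous (proceeds in reverse).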